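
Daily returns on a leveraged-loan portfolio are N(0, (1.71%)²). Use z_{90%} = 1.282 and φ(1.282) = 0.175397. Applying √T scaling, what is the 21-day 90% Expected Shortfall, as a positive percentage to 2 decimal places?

σ_{21d} = 1.71% × √21 = 7.836%.
ES multiplier = φ(z)/(1−α) = 0.175397/0.1 = 1.754.
ES = 7.836% × 1.754 = 13.744%.

13.74%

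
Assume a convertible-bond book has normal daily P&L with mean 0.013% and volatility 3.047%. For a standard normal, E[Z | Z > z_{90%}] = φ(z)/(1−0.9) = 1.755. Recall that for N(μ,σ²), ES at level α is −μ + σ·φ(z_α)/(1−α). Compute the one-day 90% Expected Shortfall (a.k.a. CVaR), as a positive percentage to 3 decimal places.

ES = −(0.013%) + 3.047% × 1.755 = 5.334%.

5.334%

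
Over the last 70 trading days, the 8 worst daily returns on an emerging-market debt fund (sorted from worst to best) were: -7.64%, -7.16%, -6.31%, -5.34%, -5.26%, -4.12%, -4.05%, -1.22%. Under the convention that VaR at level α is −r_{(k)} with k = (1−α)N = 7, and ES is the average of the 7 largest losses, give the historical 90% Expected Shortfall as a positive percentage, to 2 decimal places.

The 7 worst returns sum to -39.88%.
ES = −(-39.88%) / 7 = 5.6971…% ≈ 5.70%.

5.70%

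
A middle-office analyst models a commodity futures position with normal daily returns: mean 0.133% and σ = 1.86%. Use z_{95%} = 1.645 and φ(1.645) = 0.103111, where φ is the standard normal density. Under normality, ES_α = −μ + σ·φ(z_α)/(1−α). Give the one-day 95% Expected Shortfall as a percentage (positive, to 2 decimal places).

Tail multiplier: φ(z)/(1−α) = 0.103111 / 0.05 = 2.062.
ES = −(0.133%) + 1.86% × 2.062 = 3.702%.

3.70%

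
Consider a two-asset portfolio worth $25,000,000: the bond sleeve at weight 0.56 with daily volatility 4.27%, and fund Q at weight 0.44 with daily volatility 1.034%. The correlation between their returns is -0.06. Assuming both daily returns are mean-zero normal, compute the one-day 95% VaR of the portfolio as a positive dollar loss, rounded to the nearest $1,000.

$990,000

σ_p² = 0.56²·4.27² + 0.44²·1.034² + 2·-0.06·0.56·0.44·4.27·1.034 = 5.7943 (%²).
σ_p = √5.7943 = 2.407%.
At 95%, z = 1.645.
VaR = 1.645 × 2.407% = 3.960%; on $25,000,000 that is $990,000.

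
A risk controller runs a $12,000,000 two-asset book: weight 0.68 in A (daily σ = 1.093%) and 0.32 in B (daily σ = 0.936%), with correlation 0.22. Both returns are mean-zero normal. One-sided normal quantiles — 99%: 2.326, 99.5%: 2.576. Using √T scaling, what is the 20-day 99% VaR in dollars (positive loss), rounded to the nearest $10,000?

$1,070,000

σ_p = √(0.68²·1.093² + 0.32²·0.936² + 2·0.22·0.68·0.32·1.093·0.936) = 0.860%.
σ_{20d} = 0.860% × √20 = 3.846%.
VaR = 2.326 × 3.846% = 8.946%; on $12,000,000 that is $1,073,520.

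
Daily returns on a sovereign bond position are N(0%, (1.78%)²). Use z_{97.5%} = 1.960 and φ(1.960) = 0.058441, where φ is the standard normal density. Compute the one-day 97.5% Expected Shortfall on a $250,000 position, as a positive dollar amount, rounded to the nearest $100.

$10,400

Tail multiplier: φ(z)/(1−α) = 0.058441 / 0.025 = 2.338.
ES = 1.78% × 2.338 = 4.162%.
On $250,000: 0.04162 × $250,000 = $10,405.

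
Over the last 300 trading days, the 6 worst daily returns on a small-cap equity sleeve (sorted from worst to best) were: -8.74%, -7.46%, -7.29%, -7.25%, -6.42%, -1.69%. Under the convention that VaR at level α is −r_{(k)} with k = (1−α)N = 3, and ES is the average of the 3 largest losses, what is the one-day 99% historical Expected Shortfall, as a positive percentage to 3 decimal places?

The 3 worst returns sum to -23.49%.
ES = −(-23.49%) / 3 = 7.83% ≈ 7.830%.

7.830%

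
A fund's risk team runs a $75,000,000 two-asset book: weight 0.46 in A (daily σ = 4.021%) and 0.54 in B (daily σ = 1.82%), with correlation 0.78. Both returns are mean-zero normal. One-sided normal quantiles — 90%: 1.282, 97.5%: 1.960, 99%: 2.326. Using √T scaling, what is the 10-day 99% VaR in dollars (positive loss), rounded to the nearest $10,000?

$14,830,000

σ_p = √(0.46²·4.021² + 0.54²·1.82² + 2·0.78·0.46·0.54·4.021·1.82) = 2.688%.
σ_{10d} = 2.688% × √10 = 8.500%.
VaR = 2.326 × 8.500% = 19.771%; on $75,000,000 that is $14,828,250.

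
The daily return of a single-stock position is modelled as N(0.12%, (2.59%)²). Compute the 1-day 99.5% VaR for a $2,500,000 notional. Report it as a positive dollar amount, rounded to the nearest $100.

At 99.5% one-sided, z = 2.576.
VaR = −μ + z·σ = −(0.12%) + 2.576 × 2.59% = 6.552%.
On $2,500,000: 0.06552 × $2,500,000 = $163,800.

$163,800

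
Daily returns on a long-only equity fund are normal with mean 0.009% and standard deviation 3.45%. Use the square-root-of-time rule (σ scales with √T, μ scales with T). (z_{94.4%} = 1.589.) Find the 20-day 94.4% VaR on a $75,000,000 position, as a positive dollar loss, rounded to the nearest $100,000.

σ_{20d} = 3.45% × √20 = 15.429%; μ_{20d} = 20 × 0.009% = 0.180%.
VaR = −(0.180%) + 1.589 × 15.429% = 24.337%.
On $75,000,000: 0.24337 × $75,000,000 = $18,252,750.

$18,300,000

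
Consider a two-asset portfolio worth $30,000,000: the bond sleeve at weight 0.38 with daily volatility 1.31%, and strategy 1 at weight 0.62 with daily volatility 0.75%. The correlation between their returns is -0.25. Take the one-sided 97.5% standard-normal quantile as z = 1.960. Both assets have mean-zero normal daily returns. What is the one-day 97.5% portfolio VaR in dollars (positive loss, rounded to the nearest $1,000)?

σ_p² = 0.38²·1.31² + 0.62²·0.75² + 2·-0.25·0.38·0.62·1.31·0.75 = 0.3483 (%²).
σ_p = √0.3483 = 0.590%.
VaR = 1.960 × 0.590% = 1.156%; on $30,000,000 that is $346,800.

$347,000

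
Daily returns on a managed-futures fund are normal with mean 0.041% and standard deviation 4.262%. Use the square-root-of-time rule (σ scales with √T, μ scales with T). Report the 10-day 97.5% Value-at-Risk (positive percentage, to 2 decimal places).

26.01%

At 97.5%, z = 1.960.
σ_{10d} = 4.262% × √10 = 13.478%; μ_{10d} = 10 × 0.041% = 0.410%.
VaR = −(0.410%) + 1.960 × 13.478% = 26.007%.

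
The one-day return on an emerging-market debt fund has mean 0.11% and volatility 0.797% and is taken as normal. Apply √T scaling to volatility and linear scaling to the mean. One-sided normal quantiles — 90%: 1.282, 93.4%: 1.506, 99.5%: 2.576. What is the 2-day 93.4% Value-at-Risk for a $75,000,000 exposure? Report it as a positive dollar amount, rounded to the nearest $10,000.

$1,110,000

σ_{2d} = 0.797% × √2 = 1.127%; μ_{2d} = 2 × 0.11% = 0.220%.
VaR = −(0.220%) + 1.506 × 1.127% = 1.477%.
On $75,000,000: 0.01477 × $75,000,000 = $1,107,750.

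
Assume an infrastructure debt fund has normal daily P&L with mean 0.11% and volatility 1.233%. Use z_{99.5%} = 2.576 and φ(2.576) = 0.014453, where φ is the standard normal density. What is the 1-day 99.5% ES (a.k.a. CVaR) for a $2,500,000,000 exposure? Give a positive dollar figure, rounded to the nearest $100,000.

Tail multiplier: φ(z)/(1−α) = 0.014453 / 0.005 = 2.891.
ES = −(0.11%) + 1.233% × 2.891 = 3.455%.
On $2,500,000,000: 0.03455 × $2,500,000,000 = $86,375,000.

$86,400,000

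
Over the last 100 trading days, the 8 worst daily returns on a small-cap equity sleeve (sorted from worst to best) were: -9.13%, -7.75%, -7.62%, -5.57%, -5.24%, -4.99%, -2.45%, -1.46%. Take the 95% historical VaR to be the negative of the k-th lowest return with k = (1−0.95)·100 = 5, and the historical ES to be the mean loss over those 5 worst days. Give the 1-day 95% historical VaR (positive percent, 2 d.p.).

5.24%

k = 5; the 5th lowest return is -5.24%, so VaR = 5.24%.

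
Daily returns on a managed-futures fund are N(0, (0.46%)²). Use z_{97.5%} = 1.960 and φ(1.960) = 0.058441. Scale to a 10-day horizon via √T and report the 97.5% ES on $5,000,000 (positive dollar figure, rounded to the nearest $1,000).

$170,000

σ_{10d} = 0.46% × √10 = 1.455%.
ES multiplier = φ(z)/(1−α) = 0.058441/0.025 = 2.338.
ES = 1.455% × 2.338 = 3.402%; on $5,000,000: $170,100.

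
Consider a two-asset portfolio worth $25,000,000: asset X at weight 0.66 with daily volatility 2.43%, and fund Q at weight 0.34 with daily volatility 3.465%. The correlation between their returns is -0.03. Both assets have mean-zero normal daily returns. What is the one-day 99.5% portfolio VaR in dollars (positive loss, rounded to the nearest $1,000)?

σ_p² = 0.66²·2.43² + 0.34²·3.465² + 2·-0.03·0.66·0.34·2.43·3.465 = 3.8467 (%²).
σ_p = √3.8467 = 1.961%.
At 99.5%, z = 2.576.
VaR = 2.576 × 1.961% = 5.052%; on $25,000,000 that is $1,263,000.

$1,263,000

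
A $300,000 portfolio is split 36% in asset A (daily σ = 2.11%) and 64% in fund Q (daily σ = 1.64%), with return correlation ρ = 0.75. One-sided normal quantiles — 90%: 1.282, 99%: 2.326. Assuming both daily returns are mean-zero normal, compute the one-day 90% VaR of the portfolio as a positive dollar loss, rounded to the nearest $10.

$6,520

σ_p² = 0.36²·2.11² + 0.64²·1.64² + 2·0.75·0.36·0.64·2.11·1.64 = 2.8746 (%²).
σ_p = √2.8746 = 1.695%.
VaR = 1.282 × 1.695% = 2.173%; on $300,000 that is $6,519.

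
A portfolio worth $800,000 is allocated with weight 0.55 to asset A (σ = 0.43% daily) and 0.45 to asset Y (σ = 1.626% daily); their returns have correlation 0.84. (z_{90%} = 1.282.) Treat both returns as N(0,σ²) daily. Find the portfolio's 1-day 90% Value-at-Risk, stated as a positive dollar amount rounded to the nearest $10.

σ_p² = 0.55²·0.43² + 0.45²·1.626² + 2·0.84·0.55·0.45·0.43·1.626 = 0.8820 (%²).
σ_p = √0.8820 = 0.939%.
VaR = 1.282 × 0.939% = 1.204%; on $800,000 that is $9,632.

$9,630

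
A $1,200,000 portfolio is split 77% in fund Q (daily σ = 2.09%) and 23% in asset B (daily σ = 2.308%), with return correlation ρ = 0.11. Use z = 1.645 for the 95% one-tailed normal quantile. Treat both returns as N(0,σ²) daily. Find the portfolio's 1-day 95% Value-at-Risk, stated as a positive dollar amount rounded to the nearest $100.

σ_p² = 0.77²·2.09² + 0.23²·2.308² + 2·0.11·0.77·0.23·2.09·2.308 = 3.0596 (%²).
σ_p = √3.0596 = 1.749%.
VaR = 1.645 × 1.749% = 2.877%; on $1,200,000 that is $34,524.

$34,500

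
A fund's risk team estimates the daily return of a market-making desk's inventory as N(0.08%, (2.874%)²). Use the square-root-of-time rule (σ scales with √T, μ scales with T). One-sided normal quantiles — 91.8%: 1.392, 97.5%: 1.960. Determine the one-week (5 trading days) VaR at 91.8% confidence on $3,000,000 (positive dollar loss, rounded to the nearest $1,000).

$256,000

σ_{5d} = 2.874% × √5 = 6.426%; μ_{5d} = 5 × 0.08% = 0.400%.
VaR = −(0.400%) + 1.392 × 6.426% = 8.545%.
On $3,000,000: 0.08545 × $3,000,000 = $256,350.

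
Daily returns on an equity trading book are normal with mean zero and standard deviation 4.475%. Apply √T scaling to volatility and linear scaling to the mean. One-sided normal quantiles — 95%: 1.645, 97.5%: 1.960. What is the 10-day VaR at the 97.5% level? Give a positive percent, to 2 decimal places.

27.74%

σ_{10d} = 4.475% × √10 = 14.151%.
VaR = 1.960 × 14.151% = 27.736%.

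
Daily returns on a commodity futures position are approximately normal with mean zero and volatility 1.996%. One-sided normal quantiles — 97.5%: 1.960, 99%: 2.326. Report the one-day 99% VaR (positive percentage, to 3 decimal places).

VaR = z·σ = 2.326 × 1.996% = 4.643%.

4.643%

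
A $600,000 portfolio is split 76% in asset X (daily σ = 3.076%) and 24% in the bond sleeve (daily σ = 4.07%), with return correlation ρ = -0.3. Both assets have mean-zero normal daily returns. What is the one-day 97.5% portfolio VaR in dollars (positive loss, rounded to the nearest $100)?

$26,400

σ_p² = 0.76²·3.076² + 0.24²·4.07² + 2·-0.3·0.76·0.24·3.076·4.07 = 5.0491 (%²).
σ_p = √5.0491 = 2.247%.
At 97.5%, z = 1.960.
VaR = 1.960 × 2.247% = 4.404%; on $600,000 that is $26,424.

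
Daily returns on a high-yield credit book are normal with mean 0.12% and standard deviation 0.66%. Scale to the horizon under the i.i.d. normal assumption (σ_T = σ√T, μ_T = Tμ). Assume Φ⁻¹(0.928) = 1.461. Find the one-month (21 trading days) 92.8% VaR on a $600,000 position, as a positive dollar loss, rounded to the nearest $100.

$11,400

σ_{21d} = 0.66% × √21 = 3.024%; μ_{21d} = 21 × 0.12% = 2.520%.
VaR = −(2.520%) + 1.461 × 3.024% = 1.898%.
On $600,000: 0.01898 × $600,000 = $11,388.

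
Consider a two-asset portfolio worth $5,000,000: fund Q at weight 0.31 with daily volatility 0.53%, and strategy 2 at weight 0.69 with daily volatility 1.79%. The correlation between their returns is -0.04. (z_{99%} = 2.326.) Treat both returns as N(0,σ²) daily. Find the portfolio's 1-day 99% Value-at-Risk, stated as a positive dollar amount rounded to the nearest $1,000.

$144,000

σ_p² = 0.31²·0.53² + 0.69²·1.79² + 2·-0.04·0.31·0.69·0.53·1.79 = 1.5362 (%²).
σ_p = √1.5362 = 1.239%.
VaR = 2.326 × 1.239% = 2.882%; on $5,000,000 that is $144,100.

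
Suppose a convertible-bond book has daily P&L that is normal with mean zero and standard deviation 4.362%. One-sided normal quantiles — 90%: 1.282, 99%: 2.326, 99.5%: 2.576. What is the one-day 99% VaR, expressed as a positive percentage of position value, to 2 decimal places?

VaR = z·σ = 2.326 × 4.362% = 10.146%.

10.15%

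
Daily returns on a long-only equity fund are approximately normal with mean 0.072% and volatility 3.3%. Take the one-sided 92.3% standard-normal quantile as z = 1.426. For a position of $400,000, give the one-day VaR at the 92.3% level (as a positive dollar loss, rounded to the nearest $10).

$18,540

VaR = −μ + z·σ = −(0.072%) + 1.426 × 3.3% = 4.634%.
On $400,000: 0.04634 × $400,000 = $18,536.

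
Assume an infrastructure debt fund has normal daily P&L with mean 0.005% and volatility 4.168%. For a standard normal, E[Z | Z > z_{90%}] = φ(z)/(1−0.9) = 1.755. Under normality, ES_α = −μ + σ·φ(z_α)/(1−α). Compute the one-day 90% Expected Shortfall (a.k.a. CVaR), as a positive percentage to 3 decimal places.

7.310%

ES = −(0.005%) + 4.168% × 1.755 = 7.310%.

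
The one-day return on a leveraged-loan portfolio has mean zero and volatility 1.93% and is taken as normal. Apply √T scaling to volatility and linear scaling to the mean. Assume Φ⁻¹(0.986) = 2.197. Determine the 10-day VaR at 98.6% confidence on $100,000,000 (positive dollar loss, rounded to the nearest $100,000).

σ_{10d} = 1.93% × √10 = 6.103%.
VaR = 2.197 × 6.103% = 13.408%.
On $100,000,000: 0.13408 × $100,000,000 = $13,408,000.

$13,400,000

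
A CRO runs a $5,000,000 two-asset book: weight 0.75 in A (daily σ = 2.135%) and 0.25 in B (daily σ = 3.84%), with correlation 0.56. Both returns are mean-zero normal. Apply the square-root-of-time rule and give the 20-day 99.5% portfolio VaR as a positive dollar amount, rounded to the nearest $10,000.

$1,310,000

σ_p = √(0.75²·2.135² + 0.25²·3.84² + 2·0.56·0.75·0.25·2.135·3.84) = 2.282%.
σ_{20d} = 2.282% × √20 = 10.205%.
z(99.5%) = 2.576.
VaR = 2.576 × 10.205% = 26.288%; on $5,000,000 that is $1,314,400.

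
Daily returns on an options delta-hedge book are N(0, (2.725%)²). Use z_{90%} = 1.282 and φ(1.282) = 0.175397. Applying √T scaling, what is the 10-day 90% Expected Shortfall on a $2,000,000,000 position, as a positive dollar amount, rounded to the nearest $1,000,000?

$302,000,000

σ_{10d} = 2.725% × √10 = 8.617%.
ES multiplier = φ(z)/(1−α) = 0.175397/0.1 = 1.754.
ES = 8.617% × 1.754 = 15.114%; on $2,000,000,000: $302,280,000.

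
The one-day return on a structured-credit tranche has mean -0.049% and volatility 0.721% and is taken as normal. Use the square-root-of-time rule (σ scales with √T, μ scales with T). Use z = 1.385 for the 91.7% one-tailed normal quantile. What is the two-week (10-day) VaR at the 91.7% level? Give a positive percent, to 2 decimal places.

3.65%

σ_{10d} = 0.721% × √10 = 2.280%; μ_{10d} = 10 × -0.049% = -0.490%.
VaR = −(-0.490%) + 1.385 × 2.280% = 3.648%.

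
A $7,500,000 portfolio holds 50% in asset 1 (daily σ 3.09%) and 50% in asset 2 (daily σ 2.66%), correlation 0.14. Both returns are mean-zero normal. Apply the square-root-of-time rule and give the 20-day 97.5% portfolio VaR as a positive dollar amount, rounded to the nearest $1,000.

$1,430,000

σ_p = √(0.5²·3.09² + 0.5²·2.66² + 2·0.14·0.5·0.5·3.09·2.66) = 2.175%.
σ_{20d} = 2.175% × √20 = 9.727%.
z(97.5%) = 1.960.
VaR = 1.960 × 9.727% = 19.065%; on $7,500,000 that is $1,429,875.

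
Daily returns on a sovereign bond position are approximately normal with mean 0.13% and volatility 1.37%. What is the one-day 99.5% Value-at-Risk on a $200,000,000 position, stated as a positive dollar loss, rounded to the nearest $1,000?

$6,798,000

At 99.5% one-sided, z = 2.576.
VaR = −μ + z·σ = −(0.13%) + 2.576 × 1.37% = 3.399%.
On $200,000,000: 0.03399 × $200,000,000 = $6,798,000.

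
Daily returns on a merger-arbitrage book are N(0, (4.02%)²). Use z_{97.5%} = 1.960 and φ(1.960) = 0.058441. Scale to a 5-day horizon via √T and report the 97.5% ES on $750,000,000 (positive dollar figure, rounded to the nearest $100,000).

σ_{5d} = 4.02% × √5 = 8.989%.
ES multiplier = φ(z)/(1−α) = 0.058441/0.025 = 2.338.
ES = 8.989% × 2.338 = 21.016%; on $750,000,000: $157,620,000.

$157,600,000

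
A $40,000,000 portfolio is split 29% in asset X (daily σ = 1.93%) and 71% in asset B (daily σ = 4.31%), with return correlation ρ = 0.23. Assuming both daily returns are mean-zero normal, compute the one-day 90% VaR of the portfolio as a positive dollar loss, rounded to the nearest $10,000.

$1,660,000

σ_p² = 0.29²·1.93² + 0.71²·4.31² + 2·0.23·0.29·0.71·1.93·4.31 = 10.4653 (%²).
σ_p = √10.4653 = 3.235%.
At 90%, z = 1.282.
VaR = 1.282 × 3.235% = 4.147%; on $40,000,000 that is $1,658,800.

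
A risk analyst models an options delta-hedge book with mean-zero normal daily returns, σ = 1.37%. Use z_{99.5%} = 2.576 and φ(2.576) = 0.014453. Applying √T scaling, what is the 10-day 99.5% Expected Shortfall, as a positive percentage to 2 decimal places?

12.52%

σ_{10d} = 1.37% × √10 = 4.332%.
ES multiplier = φ(z)/(1−α) = 0.014453/0.005 = 2.891.
ES = 4.332% × 2.891 = 12.524%.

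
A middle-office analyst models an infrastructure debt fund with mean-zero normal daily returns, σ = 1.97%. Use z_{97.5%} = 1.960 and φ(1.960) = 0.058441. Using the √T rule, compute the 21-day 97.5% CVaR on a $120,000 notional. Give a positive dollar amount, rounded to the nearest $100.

$25,300

σ_{21d} = 1.97% × √21 = 9.028%.
ES multiplier = φ(z)/(1−α) = 0.058441/0.025 = 2.338.
ES = 9.028% × 2.338 = 21.107%; on $120,000: $25,328.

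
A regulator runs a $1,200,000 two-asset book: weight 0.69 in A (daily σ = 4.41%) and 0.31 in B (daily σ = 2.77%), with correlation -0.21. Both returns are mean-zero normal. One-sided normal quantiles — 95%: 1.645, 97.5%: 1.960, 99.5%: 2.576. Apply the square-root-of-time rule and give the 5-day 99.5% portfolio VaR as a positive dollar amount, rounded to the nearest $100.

$206,200

σ_p = √(0.69²·4.41² + 0.31²·2.77² + 2·-0.21·0.69·0.31·4.41·2.77) = 2.983%.
σ_{5d} = 2.983% × √5 = 6.670%.
VaR = 2.576 × 6.670% = 17.182%; on $1,200,000 that is $206,184.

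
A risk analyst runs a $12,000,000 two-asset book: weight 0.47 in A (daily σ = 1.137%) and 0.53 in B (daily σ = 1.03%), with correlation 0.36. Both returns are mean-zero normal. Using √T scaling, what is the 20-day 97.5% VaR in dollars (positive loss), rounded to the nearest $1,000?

σ_p = √(0.47²·1.137² + 0.53²·1.03² + 2·0.36·0.47·0.53·1.137·1.03) = 0.891%.
σ_{20d} = 0.891% × √20 = 3.985%.
z(97.5%) = 1.960.
VaR = 1.960 × 3.985% = 7.811%; on $12,000,000 that is $937,320.

$937,000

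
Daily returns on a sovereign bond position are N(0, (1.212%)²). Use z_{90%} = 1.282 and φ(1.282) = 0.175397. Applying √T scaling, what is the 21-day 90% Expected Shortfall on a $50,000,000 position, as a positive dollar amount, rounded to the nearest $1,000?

$4,871,000

σ_{21d} = 1.212% × √21 = 5.554%.
ES multiplier = φ(z)/(1−α) = 0.175397/0.1 = 1.754.
ES = 5.554% × 1.754 = 9.742%; on $50,000,000: $4,871,000.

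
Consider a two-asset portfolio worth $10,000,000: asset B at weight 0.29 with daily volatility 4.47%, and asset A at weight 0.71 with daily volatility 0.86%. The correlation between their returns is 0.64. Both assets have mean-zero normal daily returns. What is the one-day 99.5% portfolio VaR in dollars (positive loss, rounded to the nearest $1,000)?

σ_p² = 0.29²·4.47² + 0.71²·0.86² + 2·0.64·0.29·0.71·4.47·0.86 = 3.0664 (%²).
σ_p = √3.0664 = 1.751%.
At 99.5%, z = 2.576.
VaR = 2.576 × 1.751% = 4.511%; on $10,000,000 that is $451,100.

$451,000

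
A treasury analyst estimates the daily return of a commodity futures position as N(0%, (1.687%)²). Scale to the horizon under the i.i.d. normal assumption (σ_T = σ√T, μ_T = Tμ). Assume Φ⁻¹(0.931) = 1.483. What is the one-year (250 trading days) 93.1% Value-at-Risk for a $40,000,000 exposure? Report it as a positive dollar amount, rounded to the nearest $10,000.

σ_{250d} = 1.687% × √250 = 26.674%.
VaR = 1.483 × 26.674% = 39.558%.
On $40,000,000: 0.39558 × $40,000,000 = $15,823,200.

$15,820,000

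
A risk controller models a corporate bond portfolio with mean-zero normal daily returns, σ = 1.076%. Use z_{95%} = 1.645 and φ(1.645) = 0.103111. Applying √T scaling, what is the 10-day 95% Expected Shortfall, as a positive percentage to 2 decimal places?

σ_{10d} = 1.076% × √10 = 3.403%.
ES multiplier = φ(z)/(1−α) = 0.103111/0.05 = 2.062.
ES = 3.403% × 2.062 = 7.017%.

7.02%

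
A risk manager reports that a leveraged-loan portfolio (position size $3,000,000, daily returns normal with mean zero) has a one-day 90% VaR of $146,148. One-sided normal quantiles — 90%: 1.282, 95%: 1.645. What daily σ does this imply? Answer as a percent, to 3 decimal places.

VaR as a fraction: $146,148 / $3,000,000 = 4.872%.
σ = VaR / z = 4.872% / 1.282 = 3.800%.

3.800%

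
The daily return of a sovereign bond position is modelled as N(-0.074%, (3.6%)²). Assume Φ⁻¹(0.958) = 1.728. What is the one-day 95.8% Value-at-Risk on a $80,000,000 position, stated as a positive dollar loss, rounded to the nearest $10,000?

VaR = −μ + z·σ = −(-0.074%) + 1.728 × 3.6% = 6.295%.
On $80,000,000: 0.06295 × $80,000,000 = $5,036,000.

$5,040,000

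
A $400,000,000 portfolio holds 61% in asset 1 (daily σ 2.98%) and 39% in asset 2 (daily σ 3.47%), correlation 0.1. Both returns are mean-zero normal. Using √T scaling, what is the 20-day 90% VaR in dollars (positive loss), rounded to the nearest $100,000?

$54,400,000

σ_p = √(0.61²·2.98² + 0.39²·3.47² + 2·0.1·0.61·0.39·2.98·3.47) = 2.372%.
σ_{20d} = 2.372% × √20 = 10.608%.
z(90%) = 1.282.
VaR = 1.282 × 10.608% = 13.599%; on $400,000,000 that is $54,396,000.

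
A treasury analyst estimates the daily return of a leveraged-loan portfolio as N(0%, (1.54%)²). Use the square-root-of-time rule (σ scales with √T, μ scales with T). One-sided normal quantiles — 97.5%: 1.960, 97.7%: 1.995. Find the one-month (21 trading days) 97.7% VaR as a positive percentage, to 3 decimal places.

σ_{21d} = 1.54% × √21 = 7.057%.
VaR = 1.995 × 7.057% = 14.079%.

14.079%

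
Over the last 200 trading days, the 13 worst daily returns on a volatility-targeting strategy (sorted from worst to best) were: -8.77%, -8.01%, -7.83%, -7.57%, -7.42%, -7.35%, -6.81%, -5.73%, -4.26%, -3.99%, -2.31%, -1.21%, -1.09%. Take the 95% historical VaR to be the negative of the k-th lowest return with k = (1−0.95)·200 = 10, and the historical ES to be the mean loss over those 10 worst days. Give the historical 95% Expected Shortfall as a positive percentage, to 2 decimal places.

6.77%

The 10 worst returns sum to -67.74%.
ES = −(-67.74%) / 10 = 6.774% ≈ 6.77%.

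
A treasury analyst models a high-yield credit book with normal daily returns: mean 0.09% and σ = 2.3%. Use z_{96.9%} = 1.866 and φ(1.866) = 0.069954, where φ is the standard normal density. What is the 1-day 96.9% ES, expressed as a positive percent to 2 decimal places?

5.10%

Tail multiplier: φ(z)/(1−α) = 0.069954 / 0.031 = 2.257.
ES = −(0.09%) + 2.3% × 2.257 = 5.101%.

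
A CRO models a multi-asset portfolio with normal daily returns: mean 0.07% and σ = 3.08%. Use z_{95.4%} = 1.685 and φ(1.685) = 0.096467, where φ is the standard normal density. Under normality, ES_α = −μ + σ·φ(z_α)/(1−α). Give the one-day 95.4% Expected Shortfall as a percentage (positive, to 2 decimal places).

Tail multiplier: φ(z)/(1−α) = 0.096467 / 0.046 = 2.097.
ES = −(0.07%) + 3.08% × 2.097 = 6.389%.

6.39%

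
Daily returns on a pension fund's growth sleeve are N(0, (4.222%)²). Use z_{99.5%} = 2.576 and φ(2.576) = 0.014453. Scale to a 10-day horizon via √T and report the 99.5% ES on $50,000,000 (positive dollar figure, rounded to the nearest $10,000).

σ_{10d} = 4.222% × √10 = 13.351%.
ES multiplier = φ(z)/(1−α) = 0.014453/0.005 = 2.891.
ES = 13.351% × 2.891 = 38.598%; on $50,000,000: $19,299,000.

$19,300,000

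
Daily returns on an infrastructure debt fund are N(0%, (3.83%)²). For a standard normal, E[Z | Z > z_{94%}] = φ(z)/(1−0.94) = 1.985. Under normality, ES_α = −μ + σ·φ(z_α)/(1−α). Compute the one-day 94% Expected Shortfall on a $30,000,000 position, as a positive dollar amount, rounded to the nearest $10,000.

ES = 3.83% × 1.985 = 7.603%.
On $30,000,000: 0.07603 × $30,000,000 = $2,280,900.

$2,280,000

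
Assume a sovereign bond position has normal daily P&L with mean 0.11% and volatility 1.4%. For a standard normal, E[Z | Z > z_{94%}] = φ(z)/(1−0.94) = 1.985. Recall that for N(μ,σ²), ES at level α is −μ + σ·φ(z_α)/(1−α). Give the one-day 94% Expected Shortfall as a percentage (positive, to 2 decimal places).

ES = −(0.11%) + 1.4% × 1.985 = 2.669%.

2.67%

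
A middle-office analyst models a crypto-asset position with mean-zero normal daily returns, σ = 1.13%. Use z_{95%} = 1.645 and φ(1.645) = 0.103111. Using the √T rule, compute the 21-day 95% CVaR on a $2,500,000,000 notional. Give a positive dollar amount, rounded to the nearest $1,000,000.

σ_{21d} = 1.13% × √21 = 5.178%.
ES multiplier = φ(z)/(1−α) = 0.103111/0.05 = 2.062.
ES = 5.178% × 2.062 = 10.677%; on $2,500,000,000: $266,925,000.

$267,000,000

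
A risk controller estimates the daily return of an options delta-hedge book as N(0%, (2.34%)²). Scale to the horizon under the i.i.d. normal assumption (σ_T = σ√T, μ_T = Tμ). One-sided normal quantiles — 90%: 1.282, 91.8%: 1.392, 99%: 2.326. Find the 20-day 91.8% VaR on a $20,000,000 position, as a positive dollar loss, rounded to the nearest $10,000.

σ_{20d} = 2.34% × √20 = 10.465%.
VaR = 1.392 × 10.465% = 14.567%.
On $20,000,000: 0.14567 × $20,000,000 = $2,913,400.

$2,910,000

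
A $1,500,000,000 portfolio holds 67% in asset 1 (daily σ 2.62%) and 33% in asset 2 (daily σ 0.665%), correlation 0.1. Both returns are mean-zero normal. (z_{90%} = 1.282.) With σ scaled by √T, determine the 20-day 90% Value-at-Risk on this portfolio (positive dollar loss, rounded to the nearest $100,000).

$154,000,000

σ_p = √(0.67²·2.62² + 0.33²·0.665² + 2·0.1·0.67·0.33·2.62·0.665) = 1.791%.
σ_{20d} = 1.791% × √20 = 8.010%.
VaR = 1.282 × 8.010% = 10.269%; on $1,500,000,000 that is $154,035,000.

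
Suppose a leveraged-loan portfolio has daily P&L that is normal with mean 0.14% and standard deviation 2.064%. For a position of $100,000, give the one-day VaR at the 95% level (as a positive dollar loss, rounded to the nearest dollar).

At 95% one-sided, z = 1.645.
VaR = −μ + z·σ = −(0.14%) + 1.645 × 2.064% = 3.255%.
On $100,000: 0.03255 × $100,000 = $3,255.

$3,255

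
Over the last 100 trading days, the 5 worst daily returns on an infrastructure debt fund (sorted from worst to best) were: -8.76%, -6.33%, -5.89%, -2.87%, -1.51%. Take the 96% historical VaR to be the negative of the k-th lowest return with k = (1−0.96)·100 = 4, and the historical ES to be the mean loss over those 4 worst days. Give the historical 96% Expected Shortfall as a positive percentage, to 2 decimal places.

The 4 worst returns sum to -23.85%.
ES = −(-23.85%) / 4 = 5.9625% ≈ 5.96%.

5.96%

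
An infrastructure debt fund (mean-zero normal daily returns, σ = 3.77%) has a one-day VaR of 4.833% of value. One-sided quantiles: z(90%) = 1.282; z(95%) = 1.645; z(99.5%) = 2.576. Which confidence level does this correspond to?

Implied z = VaR/σ = 4.833 / 3.77 = 1.282.
This matches z(90%) = 1.282.

90%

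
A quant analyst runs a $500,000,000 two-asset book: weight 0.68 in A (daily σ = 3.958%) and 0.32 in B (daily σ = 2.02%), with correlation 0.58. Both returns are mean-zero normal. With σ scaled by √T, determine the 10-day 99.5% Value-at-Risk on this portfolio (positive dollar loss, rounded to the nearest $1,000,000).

σ_p = √(0.68²·3.958² + 0.32²·2.02² + 2·0.58·0.68·0.32·3.958·2.02) = 3.111%.
σ_{10d} = 3.111% × √10 = 9.838%.
z(99.5%) = 2.576.
VaR = 2.576 × 9.838% = 25.343%; on $500,000,000 that is $126,715,000.

$127,000,000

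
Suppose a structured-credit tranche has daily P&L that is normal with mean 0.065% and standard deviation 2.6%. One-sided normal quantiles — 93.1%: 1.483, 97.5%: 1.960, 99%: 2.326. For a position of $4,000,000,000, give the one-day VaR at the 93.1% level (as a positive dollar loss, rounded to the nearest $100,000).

VaR = −μ + z·σ = −(0.065%) + 1.483 × 2.6% = 3.791%.
On $4,000,000,000: 0.03791 × $4,000,000,000 = $151,640,000.

$151,600,000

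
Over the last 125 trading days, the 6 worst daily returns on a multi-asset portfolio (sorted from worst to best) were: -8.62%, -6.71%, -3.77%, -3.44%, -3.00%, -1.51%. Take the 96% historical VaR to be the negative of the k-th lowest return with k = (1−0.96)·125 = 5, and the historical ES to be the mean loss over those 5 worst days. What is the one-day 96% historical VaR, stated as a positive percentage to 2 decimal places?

k = 5; the 5th lowest return is -3.00%, so VaR = 3.00%.

3.00%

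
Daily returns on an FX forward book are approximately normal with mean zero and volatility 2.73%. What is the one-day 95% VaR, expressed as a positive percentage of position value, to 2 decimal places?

At 95% one-sided, z = 1.645.
VaR = z·σ = 1.645 × 2.73% = 4.491%.

4.49%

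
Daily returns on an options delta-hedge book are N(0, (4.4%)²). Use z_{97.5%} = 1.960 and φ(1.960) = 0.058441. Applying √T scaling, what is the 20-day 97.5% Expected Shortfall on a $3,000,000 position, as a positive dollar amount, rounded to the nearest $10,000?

σ_{20d} = 4.4% × √20 = 19.677%.
ES multiplier = φ(z)/(1−α) = 0.058441/0.025 = 2.338.
ES = 19.677% × 2.338 = 46.005%; on $3,000,000: $1,380,150.

$1,380,000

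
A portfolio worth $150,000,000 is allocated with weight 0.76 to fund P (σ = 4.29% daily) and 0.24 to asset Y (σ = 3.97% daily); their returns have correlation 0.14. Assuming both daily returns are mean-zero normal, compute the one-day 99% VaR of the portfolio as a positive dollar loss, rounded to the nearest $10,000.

$12,290,000

σ_p² = 0.76²·4.29² + 0.24²·3.97² + 2·0.14·0.76·0.24·4.29·3.97 = 12.4079 (%²).
σ_p = √12.4079 = 3.522%.
At 99%, z = 2.326.
VaR = 2.326 × 3.522% = 8.192%; on $150,000,000 that is $12,288,000.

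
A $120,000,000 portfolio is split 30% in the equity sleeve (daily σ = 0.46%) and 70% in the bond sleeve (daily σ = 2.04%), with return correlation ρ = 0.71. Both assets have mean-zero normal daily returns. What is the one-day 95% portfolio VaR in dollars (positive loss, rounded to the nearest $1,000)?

σ_p² = 0.3²·0.46² + 0.7²·2.04² + 2·0.71·0.3·0.7·0.46·2.04 = 2.3381 (%²).
σ_p = √2.3381 = 1.529%.
At 95%, z = 1.645.
VaR = 1.645 × 1.529% = 2.515%; on $120,000,000 that is $3,018,000.

$3,018,000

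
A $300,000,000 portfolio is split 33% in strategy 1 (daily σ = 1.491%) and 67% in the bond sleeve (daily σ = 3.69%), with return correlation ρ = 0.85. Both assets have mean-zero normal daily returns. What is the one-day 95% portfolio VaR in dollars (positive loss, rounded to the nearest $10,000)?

$14,320,000

σ_p² = 0.33²·1.491² + 0.67²·3.69² + 2·0.85·0.33·0.67·1.491·3.69 = 8.4223 (%²).
σ_p = √8.4223 = 2.902%.
At 95%, z = 1.645.
VaR = 1.645 × 2.902% = 4.774%; on $300,000,000 that is $14,322,000.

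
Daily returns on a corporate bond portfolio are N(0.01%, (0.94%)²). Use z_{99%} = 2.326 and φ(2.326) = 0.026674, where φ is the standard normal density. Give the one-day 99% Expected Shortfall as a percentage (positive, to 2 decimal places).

2.50%

Tail multiplier: φ(z)/(1−α) = 0.026674 / 0.01 = 2.667.
ES = −(0.01%) + 0.94% × 2.667 = 2.497%.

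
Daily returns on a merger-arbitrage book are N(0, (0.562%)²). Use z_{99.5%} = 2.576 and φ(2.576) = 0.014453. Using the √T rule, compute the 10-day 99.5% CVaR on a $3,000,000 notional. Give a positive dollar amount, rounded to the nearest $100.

$154,100

σ_{10d} = 0.562% × √10 = 1.777%.
ES multiplier = φ(z)/(1−α) = 0.014453/0.005 = 2.891.
ES = 1.777% × 2.891 = 5.137%; on $3,000,000: $154,110.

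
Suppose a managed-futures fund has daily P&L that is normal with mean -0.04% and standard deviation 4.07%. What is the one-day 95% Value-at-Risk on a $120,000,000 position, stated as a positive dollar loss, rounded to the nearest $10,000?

$8,080,000

At 95% one-sided, z = 1.645.
VaR = −μ + z·σ = −(-0.04%) + 1.645 × 4.07% = 6.735%.
On $120,000,000: 0.06735 × $120,000,000 = $8,082,000.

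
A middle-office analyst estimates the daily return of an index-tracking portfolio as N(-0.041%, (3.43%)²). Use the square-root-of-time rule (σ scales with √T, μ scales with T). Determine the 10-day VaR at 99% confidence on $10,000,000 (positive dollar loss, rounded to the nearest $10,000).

At 99%, z = 2.326.
σ_{10d} = 3.43% × √10 = 10.847%; μ_{10d} = 10 × -0.041% = -0.410%.
VaR = −(-0.410%) + 2.326 × 10.847% = 25.640%.
On $10,000,000: 0.25640 × $10,000,000 = $2,564,000.

$2,560,000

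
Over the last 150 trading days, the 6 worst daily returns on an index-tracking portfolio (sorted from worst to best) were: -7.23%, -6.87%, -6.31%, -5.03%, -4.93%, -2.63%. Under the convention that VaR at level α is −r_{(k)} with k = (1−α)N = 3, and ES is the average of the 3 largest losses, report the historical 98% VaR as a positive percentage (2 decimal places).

k = 3; the 3rd lowest return is -6.31%, so VaR = 6.31%.

6.31%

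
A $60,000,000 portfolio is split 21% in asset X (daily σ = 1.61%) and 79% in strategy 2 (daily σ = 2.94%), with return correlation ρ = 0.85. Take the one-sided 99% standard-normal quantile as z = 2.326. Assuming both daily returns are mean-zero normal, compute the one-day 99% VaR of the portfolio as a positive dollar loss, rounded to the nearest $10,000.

$3,650,000

σ_p² = 0.21²·1.61² + 0.79²·2.94² + 2·0.85·0.21·0.79·1.61·2.94 = 6.8437 (%²).
σ_p = √6.8437 = 2.616%.
VaR = 2.326 × 2.616% = 6.085%; on $60,000,000 that is $3,651,000.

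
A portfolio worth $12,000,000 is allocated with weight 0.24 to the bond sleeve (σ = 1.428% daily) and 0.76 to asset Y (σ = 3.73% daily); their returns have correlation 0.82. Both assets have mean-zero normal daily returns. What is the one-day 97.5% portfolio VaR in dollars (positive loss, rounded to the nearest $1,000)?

$734,000

σ_p² = 0.24²·1.428² + 0.76²·3.73² + 2·0.82·0.24·0.76·1.428·3.73 = 9.7469 (%²).
σ_p = √9.7469 = 3.122%.
At 97.5%, z = 1.960.
VaR = 1.960 × 3.122% = 6.119%; on $12,000,000 that is $734,280.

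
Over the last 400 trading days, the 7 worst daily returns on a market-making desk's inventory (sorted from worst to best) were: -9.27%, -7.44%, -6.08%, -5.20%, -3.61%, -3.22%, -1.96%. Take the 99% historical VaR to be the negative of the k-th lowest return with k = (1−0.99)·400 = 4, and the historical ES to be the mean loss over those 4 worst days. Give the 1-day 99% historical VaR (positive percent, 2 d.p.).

k = 4; the 4th lowest return is -5.20%, so VaR = 5.20%.

5.20%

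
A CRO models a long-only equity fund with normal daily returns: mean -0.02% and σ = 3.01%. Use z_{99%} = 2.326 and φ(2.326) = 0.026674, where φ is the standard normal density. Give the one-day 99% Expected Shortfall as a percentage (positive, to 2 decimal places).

Tail multiplier: φ(z)/(1−α) = 0.026674 / 0.01 = 2.667.
ES = −(-0.02%) + 3.01% × 2.667 = 8.048%.

8.05%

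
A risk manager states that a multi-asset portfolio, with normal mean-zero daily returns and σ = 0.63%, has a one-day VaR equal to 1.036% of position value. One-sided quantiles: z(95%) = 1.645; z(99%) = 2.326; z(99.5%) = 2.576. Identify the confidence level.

95%

Implied z = VaR/σ = 1.036 / 0.63 = 1.644.
This matches z(95%) = 1.645.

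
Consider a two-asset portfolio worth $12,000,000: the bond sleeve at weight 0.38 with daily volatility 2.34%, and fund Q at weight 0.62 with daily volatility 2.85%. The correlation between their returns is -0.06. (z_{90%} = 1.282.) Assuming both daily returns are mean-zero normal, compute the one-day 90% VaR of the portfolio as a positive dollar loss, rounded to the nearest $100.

σ_p² = 0.38²·2.34² + 0.62²·2.85² + 2·-0.06·0.38·0.62·2.34·2.85 = 3.7244 (%²).
σ_p = √3.7244 = 1.930%.
VaR = 1.282 × 1.930% = 2.474%; on $12,000,000 that is $296,880.

$296,900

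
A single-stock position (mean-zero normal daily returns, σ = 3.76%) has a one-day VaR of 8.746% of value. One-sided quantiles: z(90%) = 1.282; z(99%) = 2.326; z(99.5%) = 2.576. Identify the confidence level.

99%

Implied z = VaR/σ = 8.746 / 3.76 = 2.326.
This matches z(99%) = 2.326.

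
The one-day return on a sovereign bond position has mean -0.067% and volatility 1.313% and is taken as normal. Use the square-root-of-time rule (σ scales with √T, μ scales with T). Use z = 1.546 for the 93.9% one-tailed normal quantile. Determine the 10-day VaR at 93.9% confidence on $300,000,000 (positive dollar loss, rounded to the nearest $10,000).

σ_{10d} = 1.313% × √10 = 4.152%; μ_{10d} = 10 × -0.067% = -0.670%.
VaR = −(-0.670%) + 1.546 × 4.152% = 7.089%.
On $300,000,000: 0.07089 × $300,000,000 = $21,267,000.

$21,270,000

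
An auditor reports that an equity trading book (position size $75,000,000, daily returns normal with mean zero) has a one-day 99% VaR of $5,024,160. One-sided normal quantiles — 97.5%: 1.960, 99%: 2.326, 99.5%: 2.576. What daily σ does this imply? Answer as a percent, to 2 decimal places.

2.88%

VaR as a fraction: $5,024,160 / $75,000,000 = 6.699%.
σ = VaR / z = 6.699% / 2.326 = 2.880%.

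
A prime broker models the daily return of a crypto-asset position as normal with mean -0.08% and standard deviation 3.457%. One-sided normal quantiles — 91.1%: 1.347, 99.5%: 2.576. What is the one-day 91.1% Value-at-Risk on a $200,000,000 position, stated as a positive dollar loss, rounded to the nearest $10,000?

VaR = −μ + z·σ = −(-0.08%) + 1.347 × 3.457% = 4.737%.
On $200,000,000: 0.04737 × $200,000,000 = $9,474,000.

$9,470,000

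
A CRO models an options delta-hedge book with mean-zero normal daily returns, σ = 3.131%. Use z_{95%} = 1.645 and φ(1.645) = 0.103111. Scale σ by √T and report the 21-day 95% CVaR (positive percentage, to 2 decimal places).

σ_{21d} = 3.131% × √21 = 14.348%.
ES multiplier = φ(z)/(1−α) = 0.103111/0.05 = 2.062.
ES = 14.348% × 2.062 = 29.586%.

29.59%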